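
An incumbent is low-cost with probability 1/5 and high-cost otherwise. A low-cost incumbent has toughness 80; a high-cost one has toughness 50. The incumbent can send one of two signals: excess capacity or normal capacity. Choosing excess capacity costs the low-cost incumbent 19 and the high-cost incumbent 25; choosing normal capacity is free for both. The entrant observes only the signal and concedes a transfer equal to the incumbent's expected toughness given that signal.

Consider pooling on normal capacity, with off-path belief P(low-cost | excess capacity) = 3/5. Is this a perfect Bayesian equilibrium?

Yes

At the pooled signal (normal capacity) the entrant holds the prior 1/5 and pays 1/5·80 + 4/5·50 = 56. Off-path (excess capacity) belief 3/5 gives 3/5·80 + 2/5·50 = 68.
Low-cost: normal capacity gives 56 − 0 = 56; excess capacity gives 68 − 19 = 49. Stays. ✓
High-cost: normal capacity gives 56 − 0 = 56; excess capacity gives 68 − 25 = 43. Stays. ✓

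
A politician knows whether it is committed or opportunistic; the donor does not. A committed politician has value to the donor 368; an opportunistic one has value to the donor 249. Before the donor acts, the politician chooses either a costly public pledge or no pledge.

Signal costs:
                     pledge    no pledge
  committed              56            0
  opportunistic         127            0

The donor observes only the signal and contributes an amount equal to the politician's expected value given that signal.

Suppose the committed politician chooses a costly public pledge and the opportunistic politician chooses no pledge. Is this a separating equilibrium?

Yes

If types separate, pledge earns payment 368 and no pledge earns 249.
Committed: pledge gives 368 − 56 = 312; no pledge gives 249 − 0 = 249. No deviation. ✓
Opportunistic: no pledge gives 249 − 0 = 249; pledge gives 368 − 127 = 241. No deviation. ✓
Neither type gains from mimicking the other.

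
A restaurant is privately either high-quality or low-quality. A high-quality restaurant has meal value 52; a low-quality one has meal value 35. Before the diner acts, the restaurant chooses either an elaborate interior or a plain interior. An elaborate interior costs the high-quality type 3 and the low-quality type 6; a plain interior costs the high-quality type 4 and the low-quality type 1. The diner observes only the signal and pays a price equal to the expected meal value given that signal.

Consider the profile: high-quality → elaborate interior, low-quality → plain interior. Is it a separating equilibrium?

If types separate, elaborate interior earns payment 52 and plain interior earns 35.
High-quality: elaborate interior gives 52 − 3 = 49; plain interior gives 35 − 4 = 31. No deviation. ✓
Low-quality: plain interior gives 35 − 1 = 34; elaborate interior gives 52 − 6 = 46. Would deviate. ✗

No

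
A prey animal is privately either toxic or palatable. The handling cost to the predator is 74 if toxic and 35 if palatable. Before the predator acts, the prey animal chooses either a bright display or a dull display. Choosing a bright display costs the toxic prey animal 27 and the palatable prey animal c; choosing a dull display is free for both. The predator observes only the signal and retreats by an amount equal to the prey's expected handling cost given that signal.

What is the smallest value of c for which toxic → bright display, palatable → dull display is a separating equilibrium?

Under separation: bright display → toxic (pays 74); dull display → palatable (pays 35).
Toxic: 74 − 27 = 47 ≥ 35 − 0 = 35. Holds regardless of c. ✓
Palatable: 35 − 0 ≥ 74 − c, so c ≥ 74 − 35 = 39.

39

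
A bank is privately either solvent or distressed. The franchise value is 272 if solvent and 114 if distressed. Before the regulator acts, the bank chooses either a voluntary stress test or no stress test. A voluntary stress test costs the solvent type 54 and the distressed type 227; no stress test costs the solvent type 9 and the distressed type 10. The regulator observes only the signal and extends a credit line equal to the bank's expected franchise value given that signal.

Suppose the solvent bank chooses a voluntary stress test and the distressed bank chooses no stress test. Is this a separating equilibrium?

Yes

Under separation the regulator infers type exactly: stress test → solvent (pays 272), no stress test → distressed (pays 114).
Solvent: stress test gives 272 − 54 = 218; no stress test gives 114 − 9 = 105. No deviation. ✓
Distressed: no stress test gives 114 − 10 = 104; stress test gives 272 − 227 = 45. No deviation. ✓
Both incentive constraints hold.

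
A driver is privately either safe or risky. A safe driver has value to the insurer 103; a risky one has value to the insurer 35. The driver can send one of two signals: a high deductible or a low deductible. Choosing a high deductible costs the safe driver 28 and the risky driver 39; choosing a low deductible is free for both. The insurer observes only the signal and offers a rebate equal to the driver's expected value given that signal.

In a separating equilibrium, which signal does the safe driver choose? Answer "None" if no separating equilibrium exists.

None

Try safe → high deductible, risky → low deductible:
  Under separation the insurer infers type exactly: high deductible → safe (pays 103), low deductible → risky (pays 35).
  Safe: high deductible gives 103 − 28 = 75; low deductible gives 35 − 0 = 35. No deviation. ✓
  Risky: low deductible gives 35 − 0 = 35; high deductible gives 103 − 39 = 64. Would deviate. ✗
Try safe → low deductible, risky → high deductible:
  Under separation the insurer infers type exactly: low deductible → safe (pays 103), high deductible → risky (pays 35).
  Safe: low deductible gives 103 − 0 = 103; high deductible gives 35 − 28 = 7. No deviation. ✓
  Risky: high deductible gives 35 − 39 = -4; low deductible gives 103 − 0 = 103. Would deviate. ✗
Neither assignment is incentive-compatible.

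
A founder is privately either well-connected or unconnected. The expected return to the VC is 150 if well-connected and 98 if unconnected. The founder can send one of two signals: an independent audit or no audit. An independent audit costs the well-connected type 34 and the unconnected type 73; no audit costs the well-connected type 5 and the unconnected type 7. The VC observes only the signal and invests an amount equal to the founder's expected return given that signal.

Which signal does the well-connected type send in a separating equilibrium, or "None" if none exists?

audit

Try well-connected → audit, unconnected → no audit:
  Under separation the VC infers type exactly: audit → well-connected (pays 150), no audit → unconnected (pays 98).
  Well-connected: audit gives 150 − 34 = 116; no audit gives 98 − 5 = 93. No deviation. ✓
  Unconnected: no audit gives 98 − 7 = 91; audit gives 150 − 73 = 77. No deviation. ✓
Both hold — the well-connected type sends audit.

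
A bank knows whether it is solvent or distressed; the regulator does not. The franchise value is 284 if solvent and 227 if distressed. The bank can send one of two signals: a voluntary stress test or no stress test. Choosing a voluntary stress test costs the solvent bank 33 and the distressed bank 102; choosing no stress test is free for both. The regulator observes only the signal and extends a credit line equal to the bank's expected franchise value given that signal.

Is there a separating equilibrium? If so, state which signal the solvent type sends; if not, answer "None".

Try solvent → stress test, distressed → no stress test:
  Under separation the regulator infers type exactly: stress test → solvent (pays 284), no stress test → distressed (pays 227).
  Solvent: stress test gives 284 − 33 = 251; no stress test gives 227 − 0 = 227. No deviation. ✓
  Distressed: no stress test gives 227 − 0 = 227; stress test gives 284 − 102 = 182. No deviation. ✓
Both hold — the solvent type sends stress test.

stress test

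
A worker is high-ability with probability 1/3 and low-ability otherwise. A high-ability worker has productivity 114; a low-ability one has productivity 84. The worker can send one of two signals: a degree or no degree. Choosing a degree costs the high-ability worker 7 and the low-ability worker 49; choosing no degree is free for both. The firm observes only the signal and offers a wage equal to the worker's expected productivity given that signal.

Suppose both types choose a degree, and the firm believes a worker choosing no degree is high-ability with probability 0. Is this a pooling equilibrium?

On the equilibrium path (degree) the firm holds the prior 1/3 and pays 1/3·114 + 2/3·84 = 94. Off-path (no degree) belief 0 gives 0·114 + 1·84 = 84.
High-ability: degree gives 94 − 7 = 87; no degree gives 84 − 0 = 84. Stays. ✓
Low-ability: degree gives 94 − 49 = 45; no degree gives 84 − 0 = 84. Deviates. ✗

No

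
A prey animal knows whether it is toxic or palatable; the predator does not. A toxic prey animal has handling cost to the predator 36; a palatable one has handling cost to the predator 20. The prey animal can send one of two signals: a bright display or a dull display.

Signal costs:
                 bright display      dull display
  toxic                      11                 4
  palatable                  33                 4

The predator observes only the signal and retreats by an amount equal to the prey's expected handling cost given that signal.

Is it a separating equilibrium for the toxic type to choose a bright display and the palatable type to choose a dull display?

Yes

If types separate, bright display earns payment 36 and dull display earns 20.
Toxic: bright display gives 36 − 11 = 25; dull display gives 20 − 4 = 16. No deviation. ✓
Palatable: dull display gives 20 − 4 = 16; bright display gives 36 − 33 = 3. No deviation. ✓
Both incentive constraints hold.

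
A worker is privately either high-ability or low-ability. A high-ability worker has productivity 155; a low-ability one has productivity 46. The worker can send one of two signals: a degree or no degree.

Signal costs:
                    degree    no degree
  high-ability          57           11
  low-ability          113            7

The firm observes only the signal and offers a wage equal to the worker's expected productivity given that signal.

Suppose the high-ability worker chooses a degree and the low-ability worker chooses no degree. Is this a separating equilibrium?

No

Under separation the firm infers type exactly: degree → high-ability (pays 155), no degree → low-ability (pays 46).
High-ability: degree gives 155 − 57 = 98; no degree gives 46 − 11 = 35. No deviation. ✓
Low-ability: no degree gives 46 − 7 = 39; degree gives 155 − 113 = 42. Would deviate. ✗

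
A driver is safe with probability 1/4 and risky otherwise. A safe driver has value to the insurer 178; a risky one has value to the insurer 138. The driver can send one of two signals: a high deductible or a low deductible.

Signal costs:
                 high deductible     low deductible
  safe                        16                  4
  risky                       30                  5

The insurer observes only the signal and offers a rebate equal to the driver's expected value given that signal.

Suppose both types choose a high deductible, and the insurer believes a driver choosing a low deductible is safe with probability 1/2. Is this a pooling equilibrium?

On the equilibrium path (high deductible) the insurer holds the prior 1/4 and pays 1/4·178 + 3/4·138 = 148. Off-path (low deductible) belief 1/2 gives 1/2·178 + 1/2·138 = 158.
Safe: high deductible gives 148 − 16 = 132; low deductible gives 158 − 4 = 154. Deviates. ✗
Risky: high deductible gives 148 − 30 = 118; low deductible gives 158 − 5 = 153. Deviates. ✗

No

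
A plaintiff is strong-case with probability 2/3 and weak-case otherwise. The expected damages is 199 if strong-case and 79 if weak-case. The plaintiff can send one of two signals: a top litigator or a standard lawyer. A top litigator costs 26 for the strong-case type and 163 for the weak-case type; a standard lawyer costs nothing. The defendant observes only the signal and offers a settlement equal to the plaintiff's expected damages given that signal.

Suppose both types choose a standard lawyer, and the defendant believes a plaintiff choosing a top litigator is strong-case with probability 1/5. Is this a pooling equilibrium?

Yes

On the equilibrium path (standard lawyer) the defendant holds the prior 2/3 and pays 2/3·199 + 1/3·79 = 159. Off-path (top litigator) belief 1/5 gives 1/5·199 + 4/5·79 = 103.
Strong-case: standard lawyer gives 159 − 0 = 159; top litigator gives 103 − 26 = 77. Stays. ✓
Weak-case: standard lawyer gives 159 − 0 = 159; top litigator gives 103 − 163 = -60. Stays. ✓
Beliefs are Bayes-consistent on-path and both types best-respond.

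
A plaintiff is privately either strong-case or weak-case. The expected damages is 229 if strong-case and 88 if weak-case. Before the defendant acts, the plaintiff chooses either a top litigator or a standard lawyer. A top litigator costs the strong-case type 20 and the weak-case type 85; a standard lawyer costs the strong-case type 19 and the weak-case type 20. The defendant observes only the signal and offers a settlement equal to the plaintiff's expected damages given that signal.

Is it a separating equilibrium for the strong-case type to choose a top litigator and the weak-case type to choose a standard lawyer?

If types separate, top litigator earns payment 229 and standard lawyer earns 88.
Strong-case: top litigator gives 229 − 20 = 209; standard lawyer gives 88 − 19 = 69. No deviation. ✓
Weak-case: standard lawyer gives 88 − 20 = 68; top litigator gives 229 − 85 = 144. Would deviate. ✗

No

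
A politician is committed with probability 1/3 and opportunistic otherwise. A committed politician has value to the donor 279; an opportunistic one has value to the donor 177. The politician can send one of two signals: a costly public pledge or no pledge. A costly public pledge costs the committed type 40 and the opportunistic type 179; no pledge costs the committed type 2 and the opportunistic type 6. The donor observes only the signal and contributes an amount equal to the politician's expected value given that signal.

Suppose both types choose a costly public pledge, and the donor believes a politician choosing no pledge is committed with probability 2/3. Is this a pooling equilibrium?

At the pooled signal (pledge) the donor holds the prior 1/3 and pays 1/3·279 + 2/3·177 = 211. Off-path (no pledge) belief 2/3 gives 2/3·279 + 1/3·177 = 245.
Committed: pledge gives 211 − 40 = 171; no pledge gives 245 − 2 = 243. Deviates. ✗
Opportunistic: pledge gives 211 − 179 = 32; no pledge gives 245 − 6 = 239. Deviates. ✗

No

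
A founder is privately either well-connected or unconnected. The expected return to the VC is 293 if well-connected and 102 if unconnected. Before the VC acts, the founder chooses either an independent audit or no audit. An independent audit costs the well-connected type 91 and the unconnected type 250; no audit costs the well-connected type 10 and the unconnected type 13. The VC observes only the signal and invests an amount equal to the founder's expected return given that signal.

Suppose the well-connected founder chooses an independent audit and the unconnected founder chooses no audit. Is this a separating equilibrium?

Under separation the VC infers type exactly: audit → well-connected (pays 293), no audit → unconnected (pays 102).
Well-connected: audit gives 293 − 91 = 202; no audit gives 102 − 10 = 92. No deviation. ✓
Unconnected: no audit gives 102 − 13 = 89; audit gives 293 − 250 = 43. No deviation. ✓
Neither type gains from mimicking the other.

Yes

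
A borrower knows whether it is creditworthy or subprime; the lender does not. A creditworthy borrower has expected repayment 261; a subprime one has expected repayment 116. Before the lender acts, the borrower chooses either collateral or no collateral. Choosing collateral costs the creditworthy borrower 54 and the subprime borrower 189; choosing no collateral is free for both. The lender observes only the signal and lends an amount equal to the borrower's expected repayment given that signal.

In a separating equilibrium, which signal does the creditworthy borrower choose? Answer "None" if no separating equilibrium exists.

collateral

Try creditworthy → collateral, subprime → no collateral:
  Under separation the lender infers type exactly: collateral → creditworthy (pays 261), no collateral → subprime (pays 116).
  Creditworthy: collateral gives 261 − 54 = 207; no collateral gives 116 − 0 = 116. No deviation. ✓
  Subprime: no collateral gives 116 − 0 = 116; collateral gives 261 − 189 = 72. No deviation. ✓
Both hold — the creditworthy type sends collateral.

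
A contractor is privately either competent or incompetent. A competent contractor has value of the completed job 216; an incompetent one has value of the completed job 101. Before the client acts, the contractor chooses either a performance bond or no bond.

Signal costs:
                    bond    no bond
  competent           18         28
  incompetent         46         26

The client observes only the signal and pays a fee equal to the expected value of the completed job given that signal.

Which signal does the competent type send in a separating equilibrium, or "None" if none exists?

None

Try competent → bond, incompetent → no bond:
  If types separate, bond earns payment 216 and no bond earns 101.
  Competent: bond gives 216 − 18 = 198; no bond gives 101 − 28 = 73. No deviation. ✓
  Incompetent: no bond gives 101 − 26 = 75; bond gives 216 − 46 = 170. Would deviate. ✗
Try competent → no bond, incompetent → bond:
  If types separate, no bond earns payment 216 and bond earns 101.
  Competent: no bond gives 216 − 28 = 188; bond gives 101 − 18 = 83. No deviation. ✓
  Incompetent: bond gives 101 − 46 = 55; no bond gives 216 − 26 = 190. Would deviate. ✗
Neither assignment is incentive-compatible.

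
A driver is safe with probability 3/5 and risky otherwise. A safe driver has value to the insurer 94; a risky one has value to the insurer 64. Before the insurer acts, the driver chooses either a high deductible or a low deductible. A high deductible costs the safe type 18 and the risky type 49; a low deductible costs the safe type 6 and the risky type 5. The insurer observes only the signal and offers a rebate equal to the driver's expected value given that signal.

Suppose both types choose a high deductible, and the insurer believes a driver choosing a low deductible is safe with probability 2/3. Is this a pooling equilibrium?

On the equilibrium path (high deductible) the insurer holds the prior 3/5 and pays 3/5·94 + 2/5·64 = 82. Off-path (low deductible) belief 2/3 gives 2/3·94 + 1/3·64 = 84.
Safe: high deductible gives 82 − 18 = 64; low deductible gives 84 − 6 = 78. Deviates. ✗
Risky: high deductible gives 82 − 49 = 33; low deductible gives 84 − 5 = 79. Deviates. ✗

No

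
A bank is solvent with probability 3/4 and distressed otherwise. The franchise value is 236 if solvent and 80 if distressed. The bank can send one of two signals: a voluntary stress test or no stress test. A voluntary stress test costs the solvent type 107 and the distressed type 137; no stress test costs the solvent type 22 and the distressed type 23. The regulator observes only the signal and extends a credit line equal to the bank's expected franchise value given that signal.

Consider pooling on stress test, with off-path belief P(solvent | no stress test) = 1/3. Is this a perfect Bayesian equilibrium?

No

At the pooled signal (stress test) the regulator holds the prior 3/4 and pays 3/4·236 + 1/4·80 = 197. Off-path (no stress test) belief 1/3 gives 1/3·236 + 2/3·80 = 132.
Solvent: stress test gives 197 − 107 = 90; no stress test gives 132 − 22 = 110. Deviates. ✗
Distressed: stress test gives 197 − 137 = 60; no stress test gives 132 − 23 = 109. Deviates. ✗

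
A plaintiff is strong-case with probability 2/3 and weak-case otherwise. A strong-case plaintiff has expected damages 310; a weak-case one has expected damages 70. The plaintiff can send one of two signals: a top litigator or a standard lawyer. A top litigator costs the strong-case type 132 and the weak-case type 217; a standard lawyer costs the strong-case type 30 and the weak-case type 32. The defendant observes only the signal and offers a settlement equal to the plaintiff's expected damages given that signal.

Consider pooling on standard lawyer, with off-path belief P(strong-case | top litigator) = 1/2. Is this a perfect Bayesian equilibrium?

Yes

At the pooled signal (standard lawyer) the defendant holds the prior 2/3 and pays 2/3·310 + 1/3·70 = 230. Off-path (top litigator) belief 1/2 gives 1/2·310 + 1/2·70 = 190.
Strong-case: standard lawyer gives 230 − 30 = 200; top litigator gives 190 − 132 = 58. Stays. ✓
Weak-case: standard lawyer gives 230 − 32 = 198; top litigator gives 190 − 217 = -27. Stays. ✓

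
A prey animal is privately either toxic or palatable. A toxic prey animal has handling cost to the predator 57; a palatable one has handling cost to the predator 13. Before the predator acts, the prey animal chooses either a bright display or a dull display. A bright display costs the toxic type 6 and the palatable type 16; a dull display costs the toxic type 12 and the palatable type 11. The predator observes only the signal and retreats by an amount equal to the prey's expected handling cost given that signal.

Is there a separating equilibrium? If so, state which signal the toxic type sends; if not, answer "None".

Try toxic → bright display, palatable → dull display:
  If types separate, bright display earns payment 57 and dull display earns 13.
  Toxic: bright display gives 57 − 6 = 51; dull display gives 13 − 12 = 1. No deviation. ✓
  Palatable: dull display gives 13 − 11 = 2; bright display gives 57 − 16 = 41. Would deviate. ✗
Try toxic → dull display, palatable → bright display:
  If types separate, dull display earns payment 57 and bright display earns 13.
  Toxic: dull display gives 57 − 12 = 45; bright display gives 13 − 6 = 7. No deviation. ✓
  Palatable: bright display gives 13 − 16 = -3; dull display gives 57 − 11 = 46. Would deviate. ✗
Neither assignment is incentive-compatible.

None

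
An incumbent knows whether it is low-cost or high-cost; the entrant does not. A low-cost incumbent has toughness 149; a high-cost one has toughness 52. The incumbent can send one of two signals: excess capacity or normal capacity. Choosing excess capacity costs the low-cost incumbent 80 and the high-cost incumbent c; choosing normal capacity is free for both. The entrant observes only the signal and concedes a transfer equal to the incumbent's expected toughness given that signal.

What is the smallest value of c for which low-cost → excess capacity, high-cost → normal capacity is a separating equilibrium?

Under separation: excess capacity → low-cost (pays 149); normal capacity → high-cost (pays 52).
Low-cost: 149 − 80 = 69 ≥ 52 − 0 = 52. Holds regardless of c. ✓
High-cost: 52 − 0 ≥ 149 − c, so c ≥ 149 − 52 = 97.

97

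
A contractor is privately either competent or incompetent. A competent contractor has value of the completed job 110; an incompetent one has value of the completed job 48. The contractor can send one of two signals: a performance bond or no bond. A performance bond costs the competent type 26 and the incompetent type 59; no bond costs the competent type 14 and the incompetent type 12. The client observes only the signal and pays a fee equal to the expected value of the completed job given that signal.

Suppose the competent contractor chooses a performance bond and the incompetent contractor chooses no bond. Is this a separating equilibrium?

If types separate, bond earns payment 110 and no bond earns 48.
Competent: bond gives 110 − 26 = 84; no bond gives 48 − 14 = 34. No deviation. ✓
Incompetent: no bond gives 48 − 12 = 36; bond gives 110 − 59 = 51. Would deviate. ✗

No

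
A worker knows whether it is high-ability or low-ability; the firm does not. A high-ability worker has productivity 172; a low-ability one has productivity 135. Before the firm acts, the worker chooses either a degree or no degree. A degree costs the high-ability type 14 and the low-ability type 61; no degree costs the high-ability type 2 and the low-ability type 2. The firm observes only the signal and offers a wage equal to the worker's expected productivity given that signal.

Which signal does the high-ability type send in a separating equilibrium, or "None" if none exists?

Try high-ability → degree, low-ability → no degree:
  Under separation the firm infers type exactly: degree → high-ability (pays 172), no degree → low-ability (pays 135).
  High-ability: degree gives 172 − 14 = 158; no degree gives 135 − 2 = 133. No deviation. ✓
  Low-ability: no degree gives 135 − 2 = 133; degree gives 172 − 61 = 111. No deviation. ✓
Both hold — the high-ability type sends degree.

degree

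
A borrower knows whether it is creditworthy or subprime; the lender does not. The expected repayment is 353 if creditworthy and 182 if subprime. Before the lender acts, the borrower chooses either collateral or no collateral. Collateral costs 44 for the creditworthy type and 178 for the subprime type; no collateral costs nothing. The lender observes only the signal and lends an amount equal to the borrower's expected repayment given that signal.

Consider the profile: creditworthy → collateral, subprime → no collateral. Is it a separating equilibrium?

If types separate, collateral earns payment 353 and no collateral earns 182.
Creditworthy: collateral gives 353 − 44 = 309; no collateral gives 182 − 0 = 182. No deviation. ✓
Subprime: no collateral gives 182 − 0 = 182; collateral gives 353 − 178 = 175. No deviation. ✓
Both incentive constraints hold.

Yes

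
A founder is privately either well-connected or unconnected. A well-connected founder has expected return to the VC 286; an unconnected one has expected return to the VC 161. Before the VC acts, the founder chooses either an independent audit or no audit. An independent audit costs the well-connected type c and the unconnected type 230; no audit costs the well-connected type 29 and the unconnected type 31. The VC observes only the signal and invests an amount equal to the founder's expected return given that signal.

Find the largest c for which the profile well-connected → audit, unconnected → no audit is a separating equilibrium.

Under separation: audit → well-connected (pays 286); no audit → unconnected (pays 161).
Unconnected: 161 − 31 = 130 ≥ 286 − 230 = 56. Holds regardless of c. ✓
Well-connected: 286 − c ≥ 161 − 29, so c ≤ 286 − 132 = 154.

154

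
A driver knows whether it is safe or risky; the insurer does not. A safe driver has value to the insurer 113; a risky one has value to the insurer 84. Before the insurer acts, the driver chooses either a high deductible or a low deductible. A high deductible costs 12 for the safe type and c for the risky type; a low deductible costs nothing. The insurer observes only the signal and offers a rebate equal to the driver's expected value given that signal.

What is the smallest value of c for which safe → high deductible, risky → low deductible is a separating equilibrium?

Under separation: high deductible → safe (pays 113); low deductible → risky (pays 84).
Safe: 113 − 12 = 101 ≥ 84 − 0 = 84. Holds regardless of c. ✓
Risky: 84 − 0 ≥ 113 − c, so c ≥ 113 − 84 = 29.

29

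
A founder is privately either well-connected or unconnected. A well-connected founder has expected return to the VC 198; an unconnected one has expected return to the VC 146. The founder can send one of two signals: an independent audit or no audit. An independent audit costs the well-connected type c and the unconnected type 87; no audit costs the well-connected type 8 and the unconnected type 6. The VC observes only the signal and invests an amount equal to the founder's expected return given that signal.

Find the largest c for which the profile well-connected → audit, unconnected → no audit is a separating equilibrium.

Under separation: audit → well-connected (pays 198); no audit → unconnected (pays 146).
Unconnected: 146 − 6 = 140 ≥ 198 − 87 = 111. Holds regardless of c. ✓
Well-connected: 198 − c ≥ 146 − 8, so c ≤ 198 − 138 = 60.

60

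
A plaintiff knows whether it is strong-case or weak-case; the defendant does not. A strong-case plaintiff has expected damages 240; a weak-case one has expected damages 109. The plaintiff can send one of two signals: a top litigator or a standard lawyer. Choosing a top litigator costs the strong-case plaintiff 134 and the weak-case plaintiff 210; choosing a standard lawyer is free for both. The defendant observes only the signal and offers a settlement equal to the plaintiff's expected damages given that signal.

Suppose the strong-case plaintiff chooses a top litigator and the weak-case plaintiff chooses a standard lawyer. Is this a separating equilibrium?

No

Under separation the defendant infers type exactly: top litigator → strong-case (pays 240), standard lawyer → weak-case (pays 109).
Strong-case: top litigator gives 240 − 134 = 106; standard lawyer gives 109 − 0 = 109. Would deviate. ✗
Weak-case: standard lawyer gives 109 − 0 = 109; top litigator gives 240 − 210 = 30. No deviation. ✓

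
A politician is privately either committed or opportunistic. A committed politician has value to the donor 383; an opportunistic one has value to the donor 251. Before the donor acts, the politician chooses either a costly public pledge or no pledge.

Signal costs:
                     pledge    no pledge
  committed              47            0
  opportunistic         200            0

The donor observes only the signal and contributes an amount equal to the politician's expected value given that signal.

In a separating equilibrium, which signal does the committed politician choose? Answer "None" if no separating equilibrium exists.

pledge

Try committed → pledge, opportunistic → no pledge:
  Under separation the donor infers type exactly: pledge → committed (pays 383), no pledge → opportunistic (pays 251).
  Committed: pledge gives 383 − 47 = 336; no pledge gives 251 − 0 = 251. No deviation. ✓
  Opportunistic: no pledge gives 251 − 0 = 251; pledge gives 383 − 200 = 183. No deviation. ✓
Both hold — the committed type sends pledge.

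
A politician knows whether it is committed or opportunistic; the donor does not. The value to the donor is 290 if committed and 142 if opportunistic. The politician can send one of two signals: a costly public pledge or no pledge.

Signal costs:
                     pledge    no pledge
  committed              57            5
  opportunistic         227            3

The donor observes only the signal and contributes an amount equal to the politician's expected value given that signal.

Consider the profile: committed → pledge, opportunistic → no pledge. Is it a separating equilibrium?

Yes

Under separation the donor infers type exactly: pledge → committed (pays 290), no pledge → opportunistic (pays 142).
Committed: pledge gives 290 − 57 = 233; no pledge gives 142 − 5 = 137. No deviation. ✓
Opportunistic: no pledge gives 142 − 3 = 139; pledge gives 290 − 227 = 63. No deviation. ✓
Neither type gains from mimicking the other.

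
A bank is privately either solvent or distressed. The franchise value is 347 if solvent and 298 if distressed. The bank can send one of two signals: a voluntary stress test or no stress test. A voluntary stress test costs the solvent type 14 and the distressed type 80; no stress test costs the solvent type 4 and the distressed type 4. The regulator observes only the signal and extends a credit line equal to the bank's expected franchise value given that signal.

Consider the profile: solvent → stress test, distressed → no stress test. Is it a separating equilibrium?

Yes

If types separate, stress test earns payment 347 and no stress test earns 298.
Solvent: stress test gives 347 − 14 = 333; no stress test gives 298 − 4 = 294. No deviation. ✓
Distressed: no stress test gives 298 − 4 = 294; stress test gives 347 − 80 = 267. No deviation. ✓
Neither type gains from mimicking the other.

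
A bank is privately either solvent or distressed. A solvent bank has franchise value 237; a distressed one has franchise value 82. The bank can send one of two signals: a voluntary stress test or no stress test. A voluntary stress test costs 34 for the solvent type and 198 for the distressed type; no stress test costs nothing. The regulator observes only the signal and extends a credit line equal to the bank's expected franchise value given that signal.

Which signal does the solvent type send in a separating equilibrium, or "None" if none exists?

Try solvent → stress test, distressed → no stress test:
  If types separate, stress test earns payment 237 and no stress test earns 82.
  Solvent: stress test gives 237 − 34 = 203; no stress test gives 82 − 0 = 82. No deviation. ✓
  Distressed: no stress test gives 82 − 0 = 82; stress test gives 237 − 198 = 39. No deviation. ✓
Both hold — the solvent type sends stress test.

stress test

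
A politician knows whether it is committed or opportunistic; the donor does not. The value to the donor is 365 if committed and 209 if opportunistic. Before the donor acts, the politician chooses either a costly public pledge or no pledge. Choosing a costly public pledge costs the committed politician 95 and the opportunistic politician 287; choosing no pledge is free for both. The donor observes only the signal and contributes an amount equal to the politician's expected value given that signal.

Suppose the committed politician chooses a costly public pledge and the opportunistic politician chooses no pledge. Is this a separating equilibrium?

If types separate, pledge earns payment 365 and no pledge earns 209.
Committed: pledge gives 365 − 95 = 270; no pledge gives 209 − 0 = 209. No deviation. ✓
Opportunistic: no pledge gives 209 − 0 = 209; pledge gives 365 − 287 = 78. No deviation. ✓
Both incentive constraints hold.

Yes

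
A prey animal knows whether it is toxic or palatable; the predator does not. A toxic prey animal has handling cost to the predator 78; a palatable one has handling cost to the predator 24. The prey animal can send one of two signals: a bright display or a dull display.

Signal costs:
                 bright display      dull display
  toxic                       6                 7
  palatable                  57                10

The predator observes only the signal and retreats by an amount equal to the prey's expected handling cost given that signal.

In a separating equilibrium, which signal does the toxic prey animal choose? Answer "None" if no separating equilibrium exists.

None

Try toxic → bright display, palatable → dull display:
  If types separate, bright display earns payment 78 and dull display earns 24.
  Toxic: bright display gives 78 − 6 = 72; dull display gives 24 − 7 = 17. No deviation. ✓
  Palatable: dull display gives 24 − 10 = 14; bright display gives 78 − 57 = 21. Would deviate. ✗
Try toxic → dull display, palatable → bright display:
  If types separate, dull display earns payment 78 and bright display earns 24.
  Toxic: dull display gives 78 − 7 = 71; bright display gives 24 − 6 = 18. No deviation. ✓
  Palatable: bright display gives 24 − 57 = -33; dull display gives 78 − 10 = 68. Would deviate. ✗
Neither assignment is incentive-compatible.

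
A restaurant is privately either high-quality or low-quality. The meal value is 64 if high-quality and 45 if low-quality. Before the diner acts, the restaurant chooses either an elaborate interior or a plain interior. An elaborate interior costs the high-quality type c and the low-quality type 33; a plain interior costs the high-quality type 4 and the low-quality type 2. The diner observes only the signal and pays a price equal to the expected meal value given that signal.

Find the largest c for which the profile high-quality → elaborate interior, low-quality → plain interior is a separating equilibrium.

23

Under separation: elaborate interior → high-quality (pays 64); plain interior → low-quality (pays 45).
Low-quality: 45 − 2 = 43 ≥ 64 − 33 = 31. Holds regardless of c. ✓
High-quality: 64 − c ≥ 45 − 4, so c ≤ 64 − 41 = 23.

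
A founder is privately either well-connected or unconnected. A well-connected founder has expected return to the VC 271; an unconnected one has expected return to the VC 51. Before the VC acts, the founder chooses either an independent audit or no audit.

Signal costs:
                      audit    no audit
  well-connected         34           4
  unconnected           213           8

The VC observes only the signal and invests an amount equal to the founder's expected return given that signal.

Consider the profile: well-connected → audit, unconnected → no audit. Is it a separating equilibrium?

No

If types separate, audit earns payment 271 and no audit earns 51.
Well-connected: audit gives 271 − 34 = 237; no audit gives 51 − 4 = 47. No deviation. ✓
Unconnected: no audit gives 51 − 8 = 43; audit gives 271 − 213 = 58. Would deviate. ✗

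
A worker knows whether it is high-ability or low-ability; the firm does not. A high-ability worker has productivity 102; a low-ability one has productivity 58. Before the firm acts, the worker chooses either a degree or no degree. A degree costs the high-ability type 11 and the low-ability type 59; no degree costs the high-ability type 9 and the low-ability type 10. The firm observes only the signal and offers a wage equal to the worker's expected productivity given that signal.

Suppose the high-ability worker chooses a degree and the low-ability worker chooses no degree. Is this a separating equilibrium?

If types separate, degree earns payment 102 and no degree earns 58.
High-ability: degree gives 102 − 11 = 91; no degree gives 58 − 9 = 49. No deviation. ✓
Low-ability: no degree gives 58 − 10 = 48; degree gives 102 − 59 = 43. No deviation. ✓
Both incentive constraints hold.

Yes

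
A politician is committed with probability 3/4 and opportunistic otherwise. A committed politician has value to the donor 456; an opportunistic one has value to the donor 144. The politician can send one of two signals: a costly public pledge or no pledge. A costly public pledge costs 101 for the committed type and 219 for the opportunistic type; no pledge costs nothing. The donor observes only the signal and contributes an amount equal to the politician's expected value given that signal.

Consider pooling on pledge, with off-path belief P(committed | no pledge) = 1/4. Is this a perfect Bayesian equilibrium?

No

At the pooled signal (pledge) the donor holds the prior 3/4 and pays 3/4·456 + 1/4·144 = 378. Off-path (no pledge) belief 1/4 gives 1/4·456 + 3/4·144 = 222.
Committed: pledge gives 378 − 101 = 277; no pledge gives 222 − 0 = 222. Stays. ✓
Opportunistic: pledge gives 378 − 219 = 159; no pledge gives 222 − 0 = 222. Deviates. ✗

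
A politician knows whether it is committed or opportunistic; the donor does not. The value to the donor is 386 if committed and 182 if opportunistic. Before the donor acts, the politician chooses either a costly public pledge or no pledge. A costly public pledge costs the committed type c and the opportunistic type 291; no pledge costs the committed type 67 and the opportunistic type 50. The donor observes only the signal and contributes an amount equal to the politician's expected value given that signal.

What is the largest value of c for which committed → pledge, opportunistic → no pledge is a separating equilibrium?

Under separation: pledge → committed (pays 386); no pledge → opportunistic (pays 182).
Opportunistic: 182 − 50 = 132 ≥ 386 − 291 = 95. Holds regardless of c. ✓
Committed: 386 − c ≥ 182 − 67, so c ≤ 386 − 115 = 271.

271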